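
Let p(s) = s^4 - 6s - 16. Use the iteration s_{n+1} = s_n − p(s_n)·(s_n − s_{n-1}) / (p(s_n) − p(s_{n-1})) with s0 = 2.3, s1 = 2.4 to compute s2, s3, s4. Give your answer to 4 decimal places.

p(2.3) = -1.815900, p(2.4) = 2.777600
s2 = 2.400000 − 2.777600·(2.400000 − 2.300000) / (2.777600 − (-1.815900)) = 2.400000 − (0.277760)/(4.593500) = 2.339532
p(2.339532) = -0.078978
s3 = 2.339532 − (-0.078978)·(2.339532 − 2.400000) / (-0.078978 − 2.777600) = 2.339532 − (0.004776)/(-2.856578) = 2.341204
p(2.341204) = -0.003286
s4 = 2.341204 − (-0.003286)·(2.341204 − 2.339532) / (-0.003286 − (-0.078978)) = 2.341204 − (-0.000005)/(0.075692) = 2.341276

2.3395, 2.3412, 2.3413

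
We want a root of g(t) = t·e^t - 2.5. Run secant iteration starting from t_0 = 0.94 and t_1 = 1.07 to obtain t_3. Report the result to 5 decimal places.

g(0.94) = -0.0936175, g(1.07) = 0.6194561
t_2 = 1.0700000 − 0.6194561·(1.0700000 − 0.9400000) / (0.6194561 − (-0.0936175)) = 1.0700000 − (0.0805293)/(0.7130735) = 0.9570673
g(0.9570673) = -0.0077502
t_3 = 0.9570673 − (-0.0077502)·(0.9570673 − 1.0700000) / (-0.0077502 − 0.6194561) = 0.9570673 − (0.0008753)/(-0.6272063) = 0.9584628

0.95846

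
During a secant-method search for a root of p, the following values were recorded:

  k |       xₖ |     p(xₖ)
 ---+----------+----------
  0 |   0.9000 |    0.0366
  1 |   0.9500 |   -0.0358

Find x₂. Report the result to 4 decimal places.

0.9253

x₂ = 0.9500 − (-0.0358)·(0.9500 − 0.9000) / (-0.0358 − 0.0366)
   = 0.9500 − (-0.001790)/(-0.072400) = 0.925276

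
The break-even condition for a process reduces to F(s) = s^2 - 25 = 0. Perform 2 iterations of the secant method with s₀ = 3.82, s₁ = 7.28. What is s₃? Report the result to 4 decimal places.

4.9541

F(3.82) = -10.407600, F(7.28) = 27.998400
s₂ = 7.280000 − 27.998400·(7.280000 − 3.820000) / (27.998400 − (-10.407600)) = 7.280000 − (96.874464)/(38.406000) = 4.757622
F(4.757622) = -2.365037
s₃ = 4.757622 − (-2.365037)·(4.757622 − 7.280000) / (-2.365037 − 27.998400) = 4.757622 − (5.965517)/(-30.363437) = 4.954092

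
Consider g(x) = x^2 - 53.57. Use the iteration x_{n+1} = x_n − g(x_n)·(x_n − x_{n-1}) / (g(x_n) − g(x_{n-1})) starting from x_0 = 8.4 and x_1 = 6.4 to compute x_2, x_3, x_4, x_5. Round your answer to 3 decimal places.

g(8.4) = 16.99000, g(6.4) = -12.61000
x_2 = 6.40000 − (-12.61000)·(6.40000 − 8.40000) / (-12.61000 − 16.99000) = 6.40000 − (25.22000)/(-29.60000) = 7.25203
g(7.25203) = -0.97810
x_3 = 7.25203 − (-0.97810)·(7.25203 − 6.40000) / (-0.97810 − (-12.61000)) = 7.25203 − (-0.83337)/(11.63190) = 7.32367
g(7.32367) = 0.06618
x_4 = 7.32367 − 0.06618·(7.32367 − 7.25203) / (0.06618 − (-0.97810)) = 7.32367 − (0.00474)/(1.04428) = 7.31913
g(7.31913) = -0.00030
x_5 = 7.31913 − (-0.00030)·(7.31913 − 7.32367) / (-0.00030 − 0.06618) = 7.31913 − (0.00000)/(-0.06648) = 7.31915

7.252, 7.324, 7.319, 7.319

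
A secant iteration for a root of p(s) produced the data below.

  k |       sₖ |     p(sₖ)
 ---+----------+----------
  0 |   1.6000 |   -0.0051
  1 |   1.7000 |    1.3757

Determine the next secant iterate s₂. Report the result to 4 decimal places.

1.6004

s₂ = 1.7000 − 1.3757·(1.7000 − 1.6000) / (1.3757 − (-0.0051))
   = 1.7000 − (0.137570)/(1.380800) = 1.600369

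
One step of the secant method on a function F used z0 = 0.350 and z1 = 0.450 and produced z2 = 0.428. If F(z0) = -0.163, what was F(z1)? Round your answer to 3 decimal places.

0.046

The secant line through (0.350, -0.163) and (0.450, F(z1)) crosses zero at z2 = 0.428.
So (0.350, -0.163), (0.450, F(z1)), (0.428, 0) are collinear:
F(z1) = -0.163 · (0.450 − 0.428) / (0.350 − 0.428) = -0.163 · (0.02200)/(-0.07800) = 0.04597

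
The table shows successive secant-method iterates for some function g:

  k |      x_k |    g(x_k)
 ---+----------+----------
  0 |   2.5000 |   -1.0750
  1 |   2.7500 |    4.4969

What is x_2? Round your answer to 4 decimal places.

2.5482

x_2 = 2.7500 − 4.4969·(2.7500 − 2.5000) / (4.4969 − (-1.0750))
   = 2.7500 − (1.124225)/(5.571900) = 2.548233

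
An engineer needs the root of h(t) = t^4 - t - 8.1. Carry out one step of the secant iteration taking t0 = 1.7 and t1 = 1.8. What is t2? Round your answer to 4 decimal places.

1.7708

h(1.7) = -1.447900, h(1.8) = 0.597600
t2 = 1.800000 − 0.597600·(1.800000 − 1.700000) / (0.597600 − (-1.447900)) = 1.800000 − (0.059760)/(2.045500) = 1.770785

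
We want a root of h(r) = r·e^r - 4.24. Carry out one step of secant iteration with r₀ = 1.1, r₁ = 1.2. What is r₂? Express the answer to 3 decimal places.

1.238

h(1.1) = -0.93542, h(1.2) = -0.25586
r₂ = 1.20000 − (-0.25586)·(1.20000 − 1.10000) / (-0.25586 − (-0.93542)) = 1.20000 − (-0.02559)/(0.67956) = 1.23765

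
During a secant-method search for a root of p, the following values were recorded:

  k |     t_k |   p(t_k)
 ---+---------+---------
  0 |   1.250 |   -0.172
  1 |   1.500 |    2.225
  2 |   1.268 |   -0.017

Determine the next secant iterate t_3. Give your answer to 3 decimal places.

1.270

t_3 = 1.268 − (-0.017)·(1.268 − 1.500) / (-0.017 − 2.225)
   = 1.268 − (0.00394)/(-2.24200) = 1.26976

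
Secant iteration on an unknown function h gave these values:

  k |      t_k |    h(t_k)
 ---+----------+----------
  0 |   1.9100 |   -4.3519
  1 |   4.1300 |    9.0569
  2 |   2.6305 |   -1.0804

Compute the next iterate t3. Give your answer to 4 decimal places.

2.7903

t3 = 2.6305 − (-1.0804)·(2.6305 − 4.1300) / (-1.0804 − 9.0569)
   = 2.6305 − (1.620060)/(-10.137300) = 2.790312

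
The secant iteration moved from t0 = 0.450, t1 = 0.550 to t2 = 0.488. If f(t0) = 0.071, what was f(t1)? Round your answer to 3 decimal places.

The secant line through (0.450, 0.071) and (0.550, f(t1)) crosses zero at t2 = 0.488.
So (0.450, 0.071), (0.550, f(t1)), (0.488, 0) are collinear:
f(t1) = 0.071 · (0.550 − 0.488) / (0.450 − 0.488) = 0.071 · (0.06200)/(-0.03800) = -0.11584

-0.116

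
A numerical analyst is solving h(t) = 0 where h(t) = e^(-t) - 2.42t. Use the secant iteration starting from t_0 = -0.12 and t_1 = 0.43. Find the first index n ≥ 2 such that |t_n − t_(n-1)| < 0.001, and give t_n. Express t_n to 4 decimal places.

h(-0.12) = 1.417897, h(0.43) = -0.390091
t_2 = 0.430000 − (-0.390091)·(0.550000)/(-1.807988) = 0.311332;  |Δ| = 0.118668
h(0.311332) = -0.020953
t_3 = 0.311332 − (-0.020953)·(-0.118668)/(0.369138) = 0.304596;  |Δ| = 0.006736
h(0.304596) = 0.000298
t_4 = 0.304596 − 0.000298·(-0.006736)/(0.021251) = 0.304691;  |Δ| = 0.000095
|t_4 − t_3| = 0.000095 < 0.001

n = 4, t_n = 0.3047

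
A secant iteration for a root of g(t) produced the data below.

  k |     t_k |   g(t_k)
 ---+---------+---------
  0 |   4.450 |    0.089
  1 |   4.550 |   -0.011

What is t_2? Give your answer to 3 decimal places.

t_2 = 4.550 − (-0.011)·(4.550 − 4.450) / (-0.011 − 0.089)
   = 4.550 − (-0.00110)/(-0.10000) = 4.53900

4.539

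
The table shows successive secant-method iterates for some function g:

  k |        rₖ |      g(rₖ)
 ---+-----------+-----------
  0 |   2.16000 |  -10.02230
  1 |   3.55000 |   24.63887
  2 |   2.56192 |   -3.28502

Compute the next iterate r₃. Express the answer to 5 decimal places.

2.67816

r₃ = 2.56192 − (-3.28502)·(2.56192 − 3.55000) / (-3.28502 − 24.63887)
   = 2.56192 − (3.2458626)/(-27.9238900) = 2.6781596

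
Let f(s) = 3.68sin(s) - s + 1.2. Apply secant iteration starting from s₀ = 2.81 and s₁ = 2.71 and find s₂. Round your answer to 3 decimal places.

f(2.81) = -0.41198, f(2.71) = 0.02941
s₂ = 2.71000 − 0.02941·(2.71000 − 2.81000) / (0.02941 − (-0.41198)) = 2.71000 − (-0.00294)/(0.44139) = 2.71666

2.717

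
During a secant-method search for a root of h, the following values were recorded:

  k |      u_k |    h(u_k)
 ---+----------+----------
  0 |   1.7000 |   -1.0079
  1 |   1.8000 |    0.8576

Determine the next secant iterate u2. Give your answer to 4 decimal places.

1.7540

u2 = 1.8000 − 0.8576·(1.8000 − 1.7000) / (0.8576 − (-1.0079))
   = 1.8000 − (0.085760)/(1.865500) = 1.754028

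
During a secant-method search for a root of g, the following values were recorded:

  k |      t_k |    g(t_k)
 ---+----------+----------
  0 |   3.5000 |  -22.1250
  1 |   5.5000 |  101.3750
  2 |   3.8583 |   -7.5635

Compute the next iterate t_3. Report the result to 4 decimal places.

3.9723

t_3 = 3.8583 − (-7.5635)·(3.8583 − 5.5000) / (-7.5635 − 101.3750)
   = 3.8583 − (12.416998)/(-108.938500) = 3.972282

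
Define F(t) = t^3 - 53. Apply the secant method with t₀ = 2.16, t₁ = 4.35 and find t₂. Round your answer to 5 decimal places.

3.46130

F(2.16) = -42.9223040, F(4.35) = 29.3128750
t₂ = 4.3500000 − 29.3128750·(4.3500000 − 2.1600000) / (29.3128750 − (-42.9223040)) = 4.3500000 − (64.1951962)/(72.2351790) = 3.4613029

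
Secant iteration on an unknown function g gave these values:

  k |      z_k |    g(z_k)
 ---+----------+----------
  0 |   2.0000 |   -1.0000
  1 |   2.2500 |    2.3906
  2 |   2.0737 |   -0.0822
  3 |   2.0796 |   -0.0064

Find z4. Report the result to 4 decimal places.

z4 = 2.0796 − (-0.0064)·(2.0796 − 2.0737) / (-0.0064 − (-0.0822))
   = 2.0796 − (-0.000038)/(0.075800) = 2.080098

2.0801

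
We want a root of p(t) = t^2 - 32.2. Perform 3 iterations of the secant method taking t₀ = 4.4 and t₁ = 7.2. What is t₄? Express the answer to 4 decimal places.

p(4.4) = -12.840000, p(7.2) = 19.640000
t₂ = 7.200000 − 19.640000·(7.200000 − 4.400000) / (19.640000 − (-12.840000)) = 7.200000 − (54.992000)/(32.480000) = 5.506897
p(5.506897) = -1.874090
t₃ = 5.506897 − (-1.874090)·(5.506897 − 7.200000) / (-1.874090 − 19.640000) = 5.506897 − (3.173029)/(-21.514090) = 5.654383
p(5.654383) = -0.227957
t₄ = 5.654383 − (-0.227957)·(5.654383 − 5.506897) / (-0.227957 − (-1.874090)) = 5.654383 − (-0.033620)/(1.646133) = 5.674807

5.6748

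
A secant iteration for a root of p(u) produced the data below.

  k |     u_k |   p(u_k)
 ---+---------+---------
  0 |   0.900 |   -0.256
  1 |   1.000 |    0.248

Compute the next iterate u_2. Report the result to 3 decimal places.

0.951

u_2 = 1.000 − 0.248·(1.000 − 0.900) / (0.248 − (-0.256))
   = 1.000 − (0.02480)/(0.50400) = 0.95079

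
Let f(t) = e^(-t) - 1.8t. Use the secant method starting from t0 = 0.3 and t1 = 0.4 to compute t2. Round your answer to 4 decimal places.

f(0.3) = 0.200818, f(0.4) = -0.049680
t2 = 0.400000 − (-0.049680)·(0.400000 − 0.300000) / (-0.049680 − 0.200818) = 0.400000 − (-0.004968)/(-0.250498) = 0.380168

0.3802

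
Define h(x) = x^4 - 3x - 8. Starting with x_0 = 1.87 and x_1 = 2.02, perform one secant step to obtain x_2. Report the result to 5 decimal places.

h(1.87) = -1.3816904, h(2.02) = 2.5896642
x_2 = 2.0200000 − 2.5896642·(2.0200000 − 1.8700000) / (2.5896642 − (-1.3816904)) = 2.0200000 − (0.3884496)/(3.9713545) = 1.9221871

1.92219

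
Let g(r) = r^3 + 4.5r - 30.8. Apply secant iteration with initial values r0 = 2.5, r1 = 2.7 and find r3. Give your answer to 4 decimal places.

g(2.5) = -3.925000, g(2.7) = 1.033000
r2 = 2.700000 − 1.033000·(2.700000 − 2.500000) / (1.033000 − (-3.925000)) = 2.700000 − (0.206600)/(4.958000) = 2.658330
g(2.658330) = -0.051846
r3 = 2.658330 − (-0.051846)·(2.658330 − 2.700000) / (-0.051846 − 1.033000) = 2.658330 − (0.002160)/(-1.084846) = 2.660321

2.6603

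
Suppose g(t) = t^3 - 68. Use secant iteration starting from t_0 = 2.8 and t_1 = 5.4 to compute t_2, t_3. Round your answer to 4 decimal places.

g(2.8) = -46.048000, g(5.4) = 89.464000
t_2 = 5.400000 − 89.464000·(5.400000 − 2.800000) / (89.464000 − (-46.048000)) = 5.400000 − (232.606400)/(135.512000) = 3.683500
g(3.683500) = -18.021653
t_3 = 3.683500 − (-18.021653)·(3.683500 − 5.400000) / (-18.021653 − 89.464000) = 3.683500 − (30.934175)/(-107.485653) = 3.971298

3.6835, 3.9713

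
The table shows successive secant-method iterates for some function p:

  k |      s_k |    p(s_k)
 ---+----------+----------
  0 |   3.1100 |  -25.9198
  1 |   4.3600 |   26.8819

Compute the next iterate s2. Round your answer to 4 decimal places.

s2 = 4.3600 − 26.8819·(4.3600 − 3.1100) / (26.8819 − (-25.9198))
   = 4.3600 − (33.602375)/(52.801700) = 3.723612

3.7236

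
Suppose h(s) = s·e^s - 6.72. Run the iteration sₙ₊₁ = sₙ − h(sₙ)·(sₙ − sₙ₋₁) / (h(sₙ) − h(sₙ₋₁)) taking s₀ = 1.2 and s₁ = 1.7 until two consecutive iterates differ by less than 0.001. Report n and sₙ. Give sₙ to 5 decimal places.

h(1.2) = -2.7358597, h(1.7) = 2.5857106
s₂ = 1.7000000 − 2.5857106·(0.5000000)/(5.3215703) = 1.4570538;  |Δ| = 0.2429462
h(1.4570538) = -0.4644426
s₃ = 1.4570538 − (-0.4644426)·(-0.2429462)/(-3.0501532) = 1.4940469;  |Δ| = 0.0369931
h(1.4940469) = -0.0638892
s₄ = 1.4940469 − (-0.0638892)·(0.0369931)/(0.4005534) = 1.4999474;  |Δ| = 0.0059005
h(1.4999474) = 0.0019439
s₅ = 1.4999474 − 0.0019439·(0.0059005)/(0.0658331) = 1.4997731;  |Δ| = 0.0001742
|s₅ − s₄| = 0.0001742 < 0.001

n = 5, sₙ = 1.49977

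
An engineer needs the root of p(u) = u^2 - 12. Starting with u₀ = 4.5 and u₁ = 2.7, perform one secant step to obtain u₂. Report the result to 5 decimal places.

3.35417

p(4.5) = 8.2500000, p(2.7) = -4.7100000
u₂ = 2.7000000 − (-4.7100000)·(2.7000000 − 4.5000000) / (-4.7100000 − 8.2500000) = 2.7000000 − (8.4780000)/(-12.9600000) = 3.3541667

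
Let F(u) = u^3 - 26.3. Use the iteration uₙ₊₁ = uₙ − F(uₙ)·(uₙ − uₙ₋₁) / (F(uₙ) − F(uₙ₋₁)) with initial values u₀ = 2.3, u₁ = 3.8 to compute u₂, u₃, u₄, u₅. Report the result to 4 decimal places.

2.7964, 2.9312, 2.9765, 2.9738

F(2.3) = -14.133000, F(3.8) = 28.572000
u₂ = 3.800000 − 28.572000·(3.800000 − 2.300000) / (28.572000 − (-14.133000)) = 3.800000 − (42.858000)/(42.705000) = 2.796417
F(2.796417) = -4.432158
u₃ = 2.796417 − (-4.432158)·(2.796417 − 3.800000) / (-4.432158 − 28.572000) = 2.796417 − (4.448037)/(-33.004158) = 2.931189
F(2.931189) = -1.115601
u₄ = 2.931189 − (-1.115601)·(2.931189 − 2.796417) / (-1.115601 − (-4.432158)) = 2.931189 − (-0.150352)/(3.316557) = 2.976523
F(2.976523) = 0.071068
u₅ = 2.976523 − 0.071068·(2.976523 − 2.931189) / (0.071068 − (-1.115601)) = 2.976523 − (0.003222)/(1.186668) = 2.973808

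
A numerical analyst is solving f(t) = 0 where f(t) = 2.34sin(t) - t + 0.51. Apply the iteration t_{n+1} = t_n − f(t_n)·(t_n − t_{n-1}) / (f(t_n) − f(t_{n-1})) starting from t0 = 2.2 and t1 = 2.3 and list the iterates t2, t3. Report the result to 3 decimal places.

f(2.2) = 0.20188, f(2.3) = -0.04505
t2 = 2.30000 − (-0.04505)·(2.30000 − 2.20000) / (-0.04505 − 0.20188) = 2.30000 − (-0.00450)/(-0.24693) = 2.28176
f(2.28176) = 0.00135
t3 = 2.28176 − 0.00135·(2.28176 − 2.30000) / (0.00135 − (-0.04505)) = 2.28176 − (-0.00002)/(0.04640) = 2.28229

2.282, 2.282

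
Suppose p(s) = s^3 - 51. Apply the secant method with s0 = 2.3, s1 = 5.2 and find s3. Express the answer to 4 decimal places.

3.5298

p(2.3) = -38.833000, p(5.2) = 89.608000
s2 = 5.200000 − 89.608000·(5.200000 − 2.300000) / (89.608000 − (-38.833000)) = 5.200000 − (259.863200)/(128.441000) = 3.176789
p(3.176789) = -18.939872
s3 = 3.176789 − (-18.939872)·(3.176789 − 5.200000) / (-18.939872 − 89.608000) = 3.176789 − (38.319351)/(-108.547872) = 3.529807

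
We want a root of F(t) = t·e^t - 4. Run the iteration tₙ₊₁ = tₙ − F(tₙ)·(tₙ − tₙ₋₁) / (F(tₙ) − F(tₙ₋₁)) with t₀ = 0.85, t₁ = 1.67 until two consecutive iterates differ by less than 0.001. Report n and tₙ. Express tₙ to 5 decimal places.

F(0.85) = -2.0113002, F(1.67) = 4.8713202
t₂ = 1.6700000 − 4.8713202·(0.8200000)/(6.8826204) = 1.0896276;  |Δ| = 0.5803724
F(1.0896276) = -0.7603552
t₃ = 1.0896276 − (-0.7603552)·(-0.5803724)/(-5.6316755) = 1.1679861;  |Δ| = 0.0783584
F(1.1679861) = -0.2443288
t₄ = 1.1679861 − (-0.2443288)·(0.0783584)/(0.5160264) = 1.2050873;  |Δ| = 0.0371012
F(1.2050873) = 0.0214370
t₅ = 1.2050873 − 0.0214370·(0.0371012)/(0.2657658) = 1.2020947;  |Δ| = 0.0029926
F(1.2020947) = -0.0005364
t₆ = 1.2020947 − (-0.0005364)·(-0.0029926)/(-0.0219734) = 1.2021677;  |Δ| = 0.0000731
|t₆ − t₅| = 0.0000731 < 0.001

n = 6, tₙ = 1.20217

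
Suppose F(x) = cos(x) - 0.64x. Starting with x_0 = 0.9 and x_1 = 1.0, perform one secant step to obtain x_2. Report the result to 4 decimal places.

0.9314

F(0.9) = 0.045610, F(1.0) = -0.099698
x_2 = 1.000000 − (-0.099698)·(1.000000 − 0.900000) / (-0.099698 − 0.045610) = 1.000000 − (-0.009970)/(-0.145308) = 0.931389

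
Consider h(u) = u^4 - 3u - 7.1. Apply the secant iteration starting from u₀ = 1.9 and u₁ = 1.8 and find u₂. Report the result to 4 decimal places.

1.8896

h(1.9) = 0.232100, h(1.8) = -2.002400
u₂ = 1.800000 − (-2.002400)·(1.800000 − 1.900000) / (-2.002400 − 0.232100) = 1.800000 − (0.200240)/(-2.234500) = 1.889613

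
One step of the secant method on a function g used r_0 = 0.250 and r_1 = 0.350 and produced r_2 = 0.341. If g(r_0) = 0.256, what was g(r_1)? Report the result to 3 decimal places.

-0.025

The secant line through (0.250, 0.256) and (0.350, g(r_1)) crosses zero at r_2 = 0.341.
So (0.250, 0.256), (0.350, g(r_1)), (0.341, 0) are collinear:
g(r_1) = 0.256 · (0.350 − 0.341) / (0.250 − 0.341) = 0.256 · (0.00900)/(-0.09100) = -0.02532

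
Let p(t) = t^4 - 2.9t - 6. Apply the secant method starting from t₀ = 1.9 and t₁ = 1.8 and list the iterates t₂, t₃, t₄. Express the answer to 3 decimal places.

p(1.9) = 1.52210, p(1.8) = -0.72240
t₂ = 1.80000 − (-0.72240)·(1.80000 − 1.90000) / (-0.72240 − 1.52210) = 1.80000 − (0.07224)/(-2.24450) = 1.83219
p(1.83219) = -0.04454
t₃ = 1.83219 − (-0.04454)·(1.83219 − 1.80000) / (-0.04454 − (-0.72240)) = 1.83219 − (-0.00143)/(0.67786) = 1.83430
p(1.83430) = 0.00145
t₄ = 1.83430 − 0.00145·(1.83430 − 1.83219) / (0.00145 − (-0.04454)) = 1.83430 − (0.00000)/(0.04598) = 1.83423

1.832, 1.834, 1.834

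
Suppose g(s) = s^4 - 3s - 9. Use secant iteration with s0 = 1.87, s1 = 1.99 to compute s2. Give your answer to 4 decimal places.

g(1.87) = -2.381690, g(1.99) = 0.712392
s2 = 1.990000 − 0.712392·(1.990000 − 1.870000) / (0.712392 − (-2.381690)) = 1.990000 − (0.085487)/(3.094082) = 1.962371

1.9624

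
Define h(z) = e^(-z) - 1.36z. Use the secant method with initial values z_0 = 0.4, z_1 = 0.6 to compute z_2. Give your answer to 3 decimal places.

0.464

h(0.4) = 0.12632, h(0.6) = -0.26719
z_2 = 0.60000 − (-0.26719)·(0.60000 − 0.40000) / (-0.26719 − 0.12632) = 0.60000 − (-0.05344)/(-0.39351) = 0.46420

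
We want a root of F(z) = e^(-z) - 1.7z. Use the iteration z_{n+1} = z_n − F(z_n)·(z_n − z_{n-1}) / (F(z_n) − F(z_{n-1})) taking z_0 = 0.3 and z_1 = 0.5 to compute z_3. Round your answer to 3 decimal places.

F(0.3) = 0.23082, F(0.5) = -0.24347
z_2 = 0.50000 − (-0.24347)·(0.50000 − 0.30000) / (-0.24347 − 0.23082) = 0.50000 − (-0.04869)/(-0.47429) = 0.39733
F(0.39733) = -0.00335
z_3 = 0.39733 − (-0.00335)·(0.39733 − 0.50000) / (-0.00335 − (-0.24347)) = 0.39733 − (0.00034)/(0.24011) = 0.39590

0.396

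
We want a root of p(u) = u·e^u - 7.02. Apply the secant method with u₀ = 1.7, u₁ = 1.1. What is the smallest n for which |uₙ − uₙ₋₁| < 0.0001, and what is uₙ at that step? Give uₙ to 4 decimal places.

n = 6, uₙ = 1.5261

p(1.7) = 2.285711, p(1.1) = -3.715417
u₂ = 1.100000 − (-3.715417)·(-0.600000)/(-6.001128) = 1.471472;  |Δ| = 0.371472
p(1.471472) = -0.610796
u₃ = 1.471472 − (-0.610796)·(0.371472)/(3.104621) = 1.544554;  |Δ| = 0.073083
p(1.544554) = 0.217602
u₄ = 1.544554 − 0.217602·(0.073083)/(0.828397) = 1.525357;  |Δ| = 0.019197
p(1.525357) = -0.008260
u₅ = 1.525357 − (-0.008260)·(-0.019197)/(-0.225861) = 1.526059;  |Δ| = 0.000702
p(1.526059) = -0.000106
u₆ = 1.526059 − (-0.000106)·(0.000702)/(0.008154) = 1.526068;  |Δ| = 0.000009
|u₆ − u₅| = 0.000009 < 0.0001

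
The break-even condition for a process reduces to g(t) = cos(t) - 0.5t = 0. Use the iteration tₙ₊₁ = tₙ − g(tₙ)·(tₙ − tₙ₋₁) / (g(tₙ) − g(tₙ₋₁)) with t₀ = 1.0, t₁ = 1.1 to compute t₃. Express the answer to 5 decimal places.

1.02986

g(1.0) = 0.0403023, g(1.1) = -0.0964039
t₂ = 1.1000000 − (-0.0964039)·(1.1000000 − 1.0000000) / (-0.0964039 − 0.0403023) = 1.1000000 − (-0.0096404)/(-0.1367062) = 1.0294810
g(1.0294810) = 0.0005233
t₃ = 1.0294810 − 0.0005233·(1.0294810 − 1.1000000) / (0.0005233 − (-0.0964039)) = 1.0294810 − (-0.0000369)/(0.0969271) = 1.0298617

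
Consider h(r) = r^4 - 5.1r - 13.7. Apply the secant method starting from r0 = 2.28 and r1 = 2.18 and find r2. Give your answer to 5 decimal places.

2.23684

h(2.28) = 1.6953626, h(2.18) = -2.2326942
r2 = 2.1800000 − (-2.2326942)·(2.1800000 − 2.2800000) / (-2.2326942 − 1.6953626) = 2.1800000 − (0.2232694)/(-3.9280568) = 2.2368397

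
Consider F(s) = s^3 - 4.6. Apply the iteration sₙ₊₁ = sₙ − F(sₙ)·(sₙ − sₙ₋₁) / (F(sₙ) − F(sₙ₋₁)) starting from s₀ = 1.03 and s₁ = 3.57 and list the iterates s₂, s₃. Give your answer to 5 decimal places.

1.23061, 1.37731

F(1.03) = -3.5072730, F(3.57) = 40.8992930
s₂ = 3.5700000 − 40.8992930·(3.5700000 − 1.0300000) / (40.8992930 − (-3.5072730)) = 3.5700000 − (103.8842042)/(44.4065660) = 1.2306116
F(1.2306116) = -2.7363556
s₃ = 1.2306116 − (-2.7363556)·(1.2306116 − 3.5700000) / (-2.7363556 − 40.8992930) = 1.2306116 − (6.4013986)/(-43.6356486) = 1.3773127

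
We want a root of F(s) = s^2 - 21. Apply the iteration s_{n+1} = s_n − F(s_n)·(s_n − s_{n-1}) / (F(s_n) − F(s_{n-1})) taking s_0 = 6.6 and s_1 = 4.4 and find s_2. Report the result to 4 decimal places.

F(6.6) = 22.560000, F(4.4) = -1.640000
s_2 = 4.400000 − (-1.640000)·(4.400000 − 6.600000) / (-1.640000 − 22.560000) = 4.400000 − (3.608000)/(-24.200000) = 4.549091

4.5491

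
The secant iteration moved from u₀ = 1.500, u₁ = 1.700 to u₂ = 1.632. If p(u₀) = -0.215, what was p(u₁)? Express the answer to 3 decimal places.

The secant line through (1.500, -0.215) and (1.700, p(u₁)) crosses zero at u₂ = 1.632.
So (1.500, -0.215), (1.700, p(u₁)), (1.632, 0) are collinear:
p(u₁) = -0.215 · (1.700 − 1.632) / (1.500 − 1.632) = -0.215 · (0.06800)/(-0.13200) = 0.11076

0.111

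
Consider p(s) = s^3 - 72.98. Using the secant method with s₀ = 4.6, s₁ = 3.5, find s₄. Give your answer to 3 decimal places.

p(4.6) = 24.35600, p(3.5) = -30.10500
s₂ = 3.50000 − (-30.10500)·(3.50000 − 4.60000) / (-30.10500 − 24.35600) = 3.50000 − (33.11550)/(-54.46100) = 4.10806
p(4.10806) = -3.65179
s₃ = 4.10806 − (-3.65179)·(4.10806 − 3.50000) / (-3.65179 − (-30.10500)) = 4.10806 − (-2.22050)/(26.45321) = 4.19200
p(4.19200) = 0.68543
s₄ = 4.19200 − 0.68543·(4.19200 − 4.10806) / (0.68543 − (-3.65179)) = 4.19200 − (0.05754)/(4.33722) = 4.17873

4.179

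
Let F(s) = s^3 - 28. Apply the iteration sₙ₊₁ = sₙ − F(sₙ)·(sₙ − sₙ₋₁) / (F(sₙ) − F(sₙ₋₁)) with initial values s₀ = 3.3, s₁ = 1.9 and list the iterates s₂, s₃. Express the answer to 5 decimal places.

2.91786, 3.09658

F(3.3) = 7.9370000, F(1.9) = -21.1410000
s₂ = 1.9000000 − (-21.1410000)·(1.9000000 − 3.3000000) / (-21.1410000 − 7.9370000) = 1.9000000 − (29.5974000)/(-29.0780000) = 2.9178623
F(2.9178623) = -3.1575526
s₃ = 2.9178623 − (-3.1575526)·(2.9178623 − 1.9000000) / (-3.1575526 − (-21.1410000)) = 2.9178623 − (-3.2139538)/(17.9834474) = 3.0965796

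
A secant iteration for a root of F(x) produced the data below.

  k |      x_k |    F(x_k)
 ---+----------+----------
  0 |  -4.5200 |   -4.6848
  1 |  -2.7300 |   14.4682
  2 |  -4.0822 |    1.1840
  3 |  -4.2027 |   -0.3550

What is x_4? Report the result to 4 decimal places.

x_4 = -4.2027 − (-0.3550)·(-4.2027 − (-4.0822)) / (-0.3550 − 1.1840)
   = -4.2027 − (0.042777)/(-1.539000) = -4.174904

-4.1749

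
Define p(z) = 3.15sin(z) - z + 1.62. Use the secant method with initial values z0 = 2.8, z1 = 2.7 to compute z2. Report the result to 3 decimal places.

2.768

p(2.8) = -0.12479, p(2.7) = 0.26625
z2 = 2.70000 − 0.26625·(2.70000 − 2.80000) / (0.26625 − (-0.12479)) = 2.70000 − (-0.02662)/(0.39103) = 2.76809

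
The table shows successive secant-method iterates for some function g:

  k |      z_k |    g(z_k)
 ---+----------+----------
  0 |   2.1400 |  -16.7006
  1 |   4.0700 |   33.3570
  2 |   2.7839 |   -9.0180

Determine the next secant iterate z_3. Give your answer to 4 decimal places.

3.0576

z_3 = 2.7839 − (-9.0180)·(2.7839 − 4.0700) / (-9.0180 − 33.3570)
   = 2.7839 − (11.598050)/(-42.375000) = 3.057600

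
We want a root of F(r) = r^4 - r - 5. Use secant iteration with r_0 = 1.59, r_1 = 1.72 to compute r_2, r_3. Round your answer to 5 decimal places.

F(1.59) = -0.1987104, F(1.72) = 2.0321306
r_2 = 1.7200000 − 2.0321306·(1.7200000 − 1.5900000) / (2.0321306 − (-0.1987104)) = 1.7200000 − (0.2641770)/(2.2308409) = 1.6015796
F(1.6015796) = -0.0220604
r_3 = 1.6015796 − (-0.0220604)·(1.6015796 − 1.7200000) / (-0.0220604 − 2.0321306) = 1.6015796 − (0.0026124)/(-2.0541909) = 1.6028514

1.60158, 1.60285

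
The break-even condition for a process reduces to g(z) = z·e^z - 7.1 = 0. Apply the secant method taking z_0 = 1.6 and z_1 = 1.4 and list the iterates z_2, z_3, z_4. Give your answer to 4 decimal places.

1.5266, 1.5335, 1.5329

g(1.6) = 0.824852, g(1.4) = -1.422720
z_2 = 1.400000 − (-1.422720)·(1.400000 − 1.600000) / (-1.422720 − 0.824852) = 1.400000 − (0.284544)/(-2.247572) = 1.526601
g(1.526601) = -0.073814
z_3 = 1.526601 − (-0.073814)·(1.526601 − 1.400000) / (-0.073814 − (-1.422720)) = 1.526601 − (-0.009345)/(1.348906) = 1.533528
g(1.533528) = 0.007137
z_4 = 1.533528 − 0.007137·(1.533528 − 1.526601) / (0.007137 − (-0.073814)) = 1.533528 − (0.000049)/(0.080951) = 1.532918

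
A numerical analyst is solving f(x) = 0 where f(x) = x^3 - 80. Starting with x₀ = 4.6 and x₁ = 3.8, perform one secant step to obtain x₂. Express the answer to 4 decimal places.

4.2734

f(4.6) = 17.336000, f(3.8) = -25.128000
x₂ = 3.800000 − (-25.128000)·(3.800000 − 4.600000) / (-25.128000 − 17.336000) = 3.800000 − (20.102400)/(-42.464000) = 4.273399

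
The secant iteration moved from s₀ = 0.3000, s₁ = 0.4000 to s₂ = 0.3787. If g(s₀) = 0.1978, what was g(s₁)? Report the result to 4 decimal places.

The secant line through (0.3000, 0.1978) and (0.4000, g(s₁)) crosses zero at s₂ = 0.3787.
So (0.3000, 0.1978), (0.4000, g(s₁)), (0.3787, 0) are collinear:
g(s₁) = 0.1978 · (0.4000 − 0.3787) / (0.3000 − 0.3787) = 0.1978 · (0.021300)/(-0.078700) = -0.053534

-0.0535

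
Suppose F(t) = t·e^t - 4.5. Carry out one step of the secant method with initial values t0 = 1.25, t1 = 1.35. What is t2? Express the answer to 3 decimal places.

F(1.25) = -0.13707, F(1.35) = 0.70752
t2 = 1.35000 − 0.70752·(1.35000 − 1.25000) / (0.70752 − (-0.13707)) = 1.35000 − (0.07075)/(0.84460) = 1.26623

1.266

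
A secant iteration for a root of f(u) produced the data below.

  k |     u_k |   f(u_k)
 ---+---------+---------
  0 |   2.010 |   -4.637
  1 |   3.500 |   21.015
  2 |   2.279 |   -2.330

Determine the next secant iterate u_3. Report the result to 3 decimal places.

u_3 = 2.279 − (-2.330)·(2.279 − 3.500) / (-2.330 − 21.015)
   = 2.279 − (2.84493)/(-23.34500) = 2.40086

2.401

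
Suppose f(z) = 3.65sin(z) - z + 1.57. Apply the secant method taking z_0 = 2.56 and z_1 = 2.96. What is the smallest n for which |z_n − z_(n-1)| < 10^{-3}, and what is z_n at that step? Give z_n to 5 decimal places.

f(2.56) = 1.0151473, f(2.96) = -0.7308236
z_2 = 2.9600000 − (-0.7308236)·(0.4000000)/(-1.7459710) = 2.7925691;  |Δ| = 0.1674309
f(2.7925691) = 0.0256592
z_3 = 2.7925691 − 0.0256592·(-0.1674309)/(0.7564829) = 2.7982482;  |Δ| = 0.0056791
f(2.7982482) = 0.0004812
z_4 = 2.7982482 − 0.0004812·(0.0056791)/(-0.0251781) = 2.7983568;  |Δ| = 0.0001085
|z_4 − z_3| = 0.0001085 < 10^{-3}

n = 4, z_n = 2.79836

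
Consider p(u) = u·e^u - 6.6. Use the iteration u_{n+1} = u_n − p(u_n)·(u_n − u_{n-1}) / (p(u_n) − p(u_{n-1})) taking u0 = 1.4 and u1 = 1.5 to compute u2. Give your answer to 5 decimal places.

p(1.4) = -0.9227200, p(1.5) = 0.1225336
u2 = 1.5000000 − 0.1225336·(1.5000000 − 1.4000000) / (0.1225336 − (-0.9227200)) = 1.5000000 − (0.0122534)/(1.0452537) = 1.4882771

1.48828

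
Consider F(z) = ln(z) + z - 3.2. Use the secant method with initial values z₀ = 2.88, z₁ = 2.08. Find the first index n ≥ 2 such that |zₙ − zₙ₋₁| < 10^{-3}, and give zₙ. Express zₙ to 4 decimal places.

n = 4, zₙ = 2.3469

F(2.88) = 0.737790, F(2.08) = -0.387632
z₂ = 2.080000 − (-0.387632)·(-0.800000)/(-1.125422) = 2.355546;  |Δ| = 0.275546
F(2.355546) = 0.012319
z₃ = 2.355546 − 0.012319·(0.275546)/(0.399951) = 2.347059;  |Δ| = 0.008487
F(2.347059) = 0.000222
z₄ = 2.347059 − 0.000222·(-0.008487)/(-0.012096) = 2.346903;  |Δ| = 0.000156
|z₄ − z₃| = 0.000156 < 10^{-3}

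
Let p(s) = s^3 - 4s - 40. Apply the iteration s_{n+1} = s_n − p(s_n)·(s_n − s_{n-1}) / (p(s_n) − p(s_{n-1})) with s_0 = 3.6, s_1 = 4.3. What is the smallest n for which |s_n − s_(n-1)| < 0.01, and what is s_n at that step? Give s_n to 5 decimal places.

p(3.6) = -7.7440000, p(4.3) = 22.3070000
s_2 = 4.3000000 − 22.3070000·(0.7000000)/(30.0510000) = 3.7803867;  |Δ| = 0.5196133
p(3.7803867) = -1.0948181
s_3 = 3.7803867 − (-1.0948181)·(-0.5196133)/(-23.4018181) = 3.8046960;  |Δ| = 0.0243093
p(3.8046960) = -0.1431023
s_4 = 3.8046960 − (-0.1431023)·(0.0243093)/(0.9517157) = 3.8083512;  |Δ| = 0.0036552
|s_4 − s_3| = 0.0036552 < 0.01

n = 4, s_n = 3.80835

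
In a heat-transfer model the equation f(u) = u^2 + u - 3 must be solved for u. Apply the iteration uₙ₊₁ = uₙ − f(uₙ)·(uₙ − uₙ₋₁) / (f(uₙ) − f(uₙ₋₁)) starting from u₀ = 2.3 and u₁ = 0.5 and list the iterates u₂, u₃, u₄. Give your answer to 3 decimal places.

1.092, 1.368, 1.299

f(2.3) = 4.59000, f(0.5) = -2.25000
u₂ = 0.50000 − (-2.25000)·(0.50000 − 2.30000) / (-2.25000 − 4.59000) = 0.50000 − (4.05000)/(-6.84000) = 1.09211
f(1.09211) = -0.71520
u₃ = 1.09211 − (-0.71520)·(1.09211 − 0.50000) / (-0.71520 − (-2.25000)) = 1.09211 − (-0.42347)/(1.53480) = 1.36802
f(1.36802) = 0.23950
u₄ = 1.36802 − 0.23950·(1.36802 − 1.09211) / (0.23950 − (-0.71520)) = 1.36802 − (0.06608)/(0.95470) = 1.29880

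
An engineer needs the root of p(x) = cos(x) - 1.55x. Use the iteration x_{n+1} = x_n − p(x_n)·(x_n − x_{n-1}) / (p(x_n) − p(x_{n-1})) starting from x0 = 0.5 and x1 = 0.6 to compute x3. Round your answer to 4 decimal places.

0.5500

p(0.5) = 0.102583, p(0.6) = -0.104664
x2 = 0.600000 − (-0.104664)·(0.600000 − 0.500000) / (-0.104664 − 0.102583) = 0.600000 − (-0.010466)/(-0.207247) = 0.549498
p(0.549498) = 0.001065
x3 = 0.549498 − 0.001065·(0.549498 − 0.600000) / (0.001065 − (-0.104664)) = 0.549498 − (-0.000054)/(0.105730) = 0.550007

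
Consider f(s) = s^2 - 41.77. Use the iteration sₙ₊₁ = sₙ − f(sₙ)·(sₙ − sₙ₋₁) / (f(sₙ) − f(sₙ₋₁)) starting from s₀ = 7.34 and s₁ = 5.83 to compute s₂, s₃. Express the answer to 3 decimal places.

f(7.34) = 12.10560, f(5.83) = -7.78110
s₂ = 5.83000 − (-7.78110)·(5.83000 − 7.34000) / (-7.78110 − 12.10560) = 5.83000 − (11.74946)/(-19.88670) = 6.42082
f(6.42082) = -0.54307
s₃ = 6.42082 − (-0.54307)·(6.42082 − 5.83000) / (-0.54307 − (-7.78110)) = 6.42082 − (-0.32086)/(7.23803) = 6.46515

6.421, 6.465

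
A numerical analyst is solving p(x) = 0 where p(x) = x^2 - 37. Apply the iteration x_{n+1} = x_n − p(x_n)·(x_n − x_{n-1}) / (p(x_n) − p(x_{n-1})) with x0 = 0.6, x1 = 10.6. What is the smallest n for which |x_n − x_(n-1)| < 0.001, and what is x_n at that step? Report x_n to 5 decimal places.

p(0.6) = -36.6400000, p(10.6) = 75.3600000
x2 = 10.6000000 − 75.3600000·(10.0000000)/(112.0000000) = 3.8714286;  |Δ| = 6.7285714
p(3.8714286) = -22.0120408
x3 = 3.8714286 − (-22.0120408)·(-6.7285714)/(-97.3720408) = 5.3924975;  |Δ| = 1.5210690
p(5.3924975) = -7.9209704
x4 = 5.3924975 − (-7.9209704)·(1.5210690)/(14.0910704) = 6.2475314;  |Δ| = 0.8550338
p(6.2475314) = 2.0316483
x5 = 6.2475314 − 2.0316483·(0.8550338)/(9.9526187) = 6.0729916;  |Δ| = 0.1745398
p(6.0729916) = -0.1187733
x6 = 6.0729916 − (-0.1187733)·(-0.1745398)/(-2.1504216) = 6.0826319;  |Δ| = 0.0096403
p(6.0826319) = -0.0015897
x7 = 6.0826319 − (-0.0015897)·(0.0096403)/(0.1171836) = 6.0827626;  |Δ| = 0.0001308
|x7 − x6| = 0.0001308 < 0.001

n = 7, x_n = 6.08276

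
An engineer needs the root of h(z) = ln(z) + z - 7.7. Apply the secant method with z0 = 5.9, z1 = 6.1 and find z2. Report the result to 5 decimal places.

5.92147

h(5.9) = -0.0250476, h(6.1) = 0.2082888
z2 = 6.1000000 − 0.2082888·(6.1000000 − 5.9000000) / (0.2082888 − (-0.0250476)) = 6.1000000 − (0.0416578)/(0.2333364) = 5.9214691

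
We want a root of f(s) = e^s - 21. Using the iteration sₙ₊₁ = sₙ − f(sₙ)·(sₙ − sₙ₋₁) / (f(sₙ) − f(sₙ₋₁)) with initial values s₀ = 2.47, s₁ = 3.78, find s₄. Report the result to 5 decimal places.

f(2.47) = -9.1775531, f(3.78) = 22.8160417
s₂ = 3.7800000 − 22.8160417·(3.7800000 − 2.4700000) / (22.8160417 − (-9.1775531)) = 3.7800000 − (29.8890147)/(31.9935949) = 2.8457813
f(2.8457813) = -3.7849965
s₃ = 2.8457813 − (-3.7849965)·(2.8457813 − 3.7800000) / (-3.7849965 − 22.8160417) = 2.8457813 − (3.5360145)/(-26.6010383) = 2.9787090
f(2.9787090) = -1.3375842
s₄ = 2.9787090 − (-1.3375842)·(2.9787090 − 2.8457813) / (-1.3375842 − (-3.7849965)) = 2.9787090 − (-0.1778020)/(2.4474124) = 3.0513580

3.05136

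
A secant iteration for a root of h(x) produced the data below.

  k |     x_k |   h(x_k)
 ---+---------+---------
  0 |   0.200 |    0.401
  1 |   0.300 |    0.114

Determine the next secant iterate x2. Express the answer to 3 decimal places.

0.340

x2 = 0.300 − 0.114·(0.300 − 0.200) / (0.114 − 0.401)
   = 0.300 − (0.01140)/(-0.28700) = 0.33972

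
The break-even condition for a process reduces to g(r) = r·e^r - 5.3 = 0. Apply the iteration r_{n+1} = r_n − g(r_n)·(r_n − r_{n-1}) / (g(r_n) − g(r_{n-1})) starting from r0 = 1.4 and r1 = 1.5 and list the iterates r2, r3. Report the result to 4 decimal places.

g(1.4) = 0.377280, g(1.5) = 1.422534
r2 = 1.500000 − 1.422534·(1.500000 − 1.400000) / (1.422534 − 0.377280) = 1.500000 − (0.142253)/(1.045254) = 1.363905
g(1.363905) = 0.034833
r3 = 1.363905 − 0.034833·(1.363905 − 1.500000) / (0.034833 − 1.422534) = 1.363905 − (-0.004741)/(-1.387700) = 1.360489

1.3639, 1.3605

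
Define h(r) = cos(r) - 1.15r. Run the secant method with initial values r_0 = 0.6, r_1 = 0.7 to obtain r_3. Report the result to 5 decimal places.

h(0.6) = 0.1353356, h(0.7) = -0.0401578
r_2 = 0.7000000 − (-0.0401578)·(0.7000000 − 0.6000000) / (-0.0401578 − 0.1353356) = 0.7000000 − (-0.0040158)/(-0.1754934) = 0.6771172
h(0.6771172) = 0.0006974
r_3 = 0.6771172 − 0.0006974·(0.6771172 − 0.7000000) / (0.0006974 − (-0.0401578)) = 0.6771172 − (-0.0000160)/(0.0408552) = 0.6775078

0.67751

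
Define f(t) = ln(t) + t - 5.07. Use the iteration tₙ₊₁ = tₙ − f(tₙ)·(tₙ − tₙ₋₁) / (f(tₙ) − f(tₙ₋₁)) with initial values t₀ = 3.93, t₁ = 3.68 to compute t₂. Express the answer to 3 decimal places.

f(3.93) = 0.22864, f(3.68) = -0.08709
t₂ = 3.68000 − (-0.08709)·(3.68000 − 3.93000) / (-0.08709 − 0.22864) = 3.68000 − (0.02177)/(-0.31573) = 3.74896

3.749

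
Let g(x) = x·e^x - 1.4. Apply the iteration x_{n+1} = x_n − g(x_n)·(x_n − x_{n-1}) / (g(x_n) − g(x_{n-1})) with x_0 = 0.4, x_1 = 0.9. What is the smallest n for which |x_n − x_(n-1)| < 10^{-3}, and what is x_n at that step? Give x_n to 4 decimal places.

g(0.4) = -0.803270, g(0.9) = 0.813643
x_2 = 0.900000 − 0.813643·(0.500000)/(1.616913) = 0.648396;  |Δ| = 0.251604
g(0.648396) = -0.159961
x_3 = 0.648396 − (-0.159961)·(-0.251604)/(-0.973604) = 0.689734;  |Δ| = 0.041338
g(0.689734) = -0.025232
x_4 = 0.689734 − (-0.025232)·(0.041338)/(0.134729) = 0.697476;  |Δ| = 0.007742
g(0.697476) = 0.001003
x_5 = 0.697476 − 0.001003·(0.007742)/(0.026235) = 0.697180;  |Δ| = 0.000296
|x_5 − x_4| = 0.000296 < 10^{-3}

n = 5, x_n = 0.6972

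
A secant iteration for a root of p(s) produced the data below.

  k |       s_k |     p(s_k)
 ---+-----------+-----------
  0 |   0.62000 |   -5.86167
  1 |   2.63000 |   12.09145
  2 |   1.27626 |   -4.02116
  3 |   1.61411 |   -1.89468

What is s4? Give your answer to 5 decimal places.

1.91513

s4 = 1.61411 − (-1.89468)·(1.61411 − 1.27626) / (-1.89468 − (-4.02116))
   = 1.61411 − (-0.6401176)/(2.1264800) = 1.9151322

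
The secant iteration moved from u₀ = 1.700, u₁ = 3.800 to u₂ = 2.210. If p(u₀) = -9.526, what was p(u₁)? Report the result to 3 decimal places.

29.699

The secant line through (1.700, -9.526) and (3.800, p(u₁)) crosses zero at u₂ = 2.210.
So (1.700, -9.526), (3.800, p(u₁)), (2.210, 0) are collinear:
p(u₁) = -9.526 · (3.800 − 2.210) / (1.700 − 2.210) = -9.526 · (1.59000)/(-0.51000) = 29.69871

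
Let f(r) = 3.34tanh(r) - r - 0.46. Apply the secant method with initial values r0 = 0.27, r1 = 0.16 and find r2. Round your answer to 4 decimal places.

f(0.27) = 0.150507, f(0.16) = -0.090114
r2 = 0.160000 − (-0.090114)·(0.160000 − 0.270000) / (-0.090114 − 0.150507) = 0.160000 − (0.009913)/(-0.240621) = 0.201196

0.2012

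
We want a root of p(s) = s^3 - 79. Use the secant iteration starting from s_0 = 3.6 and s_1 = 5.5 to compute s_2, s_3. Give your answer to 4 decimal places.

p(3.6) = -32.344000, p(5.5) = 87.375000
s_2 = 5.500000 − 87.375000·(5.500000 − 3.600000) / (87.375000 − (-32.344000)) = 5.500000 − (166.012500)/(119.719000) = 4.113315
p(4.113315) = -9.405324
s_3 = 4.113315 − (-9.405324)·(4.113315 − 5.500000) / (-9.405324 − 87.375000) = 4.113315 − (13.042218)/(-96.780324) = 4.248076

4.1133, 4.2481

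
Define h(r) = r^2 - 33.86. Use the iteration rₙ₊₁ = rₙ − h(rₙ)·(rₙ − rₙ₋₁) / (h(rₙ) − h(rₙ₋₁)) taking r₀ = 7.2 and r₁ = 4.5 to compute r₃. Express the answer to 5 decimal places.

5.83914

h(7.2) = 17.9800000, h(4.5) = -13.6100000
r₂ = 4.5000000 − (-13.6100000)·(4.5000000 − 7.2000000) / (-13.6100000 − 17.9800000) = 4.5000000 − (36.7470000)/(-31.5900000) = 5.6632479
h(5.6632479) = -1.7876236
r₃ = 5.6632479 − (-1.7876236)·(5.6632479 − 4.5000000) / (-1.7876236 − (-13.6100000)) = 5.6632479 − (-2.0794494)/(11.8223764) = 5.8391388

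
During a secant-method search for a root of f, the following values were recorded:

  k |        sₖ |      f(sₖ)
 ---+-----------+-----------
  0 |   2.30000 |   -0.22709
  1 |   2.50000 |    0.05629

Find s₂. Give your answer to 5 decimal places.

s₂ = 2.50000 − 0.05629·(2.50000 − 2.30000) / (0.05629 − (-0.22709))
   = 2.50000 − (0.0112580)/(0.2833800) = 2.4602724

2.46027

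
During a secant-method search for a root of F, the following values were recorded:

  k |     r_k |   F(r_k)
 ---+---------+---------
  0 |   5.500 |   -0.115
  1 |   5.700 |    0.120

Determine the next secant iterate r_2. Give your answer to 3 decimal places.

r_2 = 5.700 − 0.120·(5.700 − 5.500) / (0.120 − (-0.115))
   = 5.700 − (0.02400)/(0.23500) = 5.59787

5.598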